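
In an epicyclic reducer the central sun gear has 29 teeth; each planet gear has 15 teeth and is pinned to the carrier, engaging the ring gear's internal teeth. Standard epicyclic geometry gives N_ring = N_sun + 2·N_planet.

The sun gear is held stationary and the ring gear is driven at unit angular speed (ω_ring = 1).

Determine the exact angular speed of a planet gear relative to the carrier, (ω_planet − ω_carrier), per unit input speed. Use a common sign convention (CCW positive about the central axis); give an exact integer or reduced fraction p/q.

N_ring = 29 + 2·15 = 59
29(ω_s−ω_c) = −59(ω_r−ω_c),  ω_s=0, ω_r=1
29(0−ω_c) = −59(1−ω_c)  ⇒  88ω_c = 59  ⇒  ω_c = 59/88
sun–planet: 29·(0−59/88) = −15·(ω_p−ω_c)  ⇒  ω_p−ω_c = −(29/15)·(-59/88) = 1711/1320

1711/1320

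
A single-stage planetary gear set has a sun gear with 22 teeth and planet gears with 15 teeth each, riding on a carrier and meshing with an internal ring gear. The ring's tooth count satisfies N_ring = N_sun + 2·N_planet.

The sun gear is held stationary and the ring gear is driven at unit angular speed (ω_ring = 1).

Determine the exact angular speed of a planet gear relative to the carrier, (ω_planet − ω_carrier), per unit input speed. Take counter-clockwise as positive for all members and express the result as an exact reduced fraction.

N_ring = 22 + 2·15 = 52
22(ω_s−ω_c) = −52(ω_r−ω_c),  ω_s=0, ω_r=1
22(0−ω_c) = −52(1−ω_c)  ⇒  74ω_c = 52  ⇒  ω_c = 26/37
sun–planet: 22·(0−26/37) = −15·(ω_p−ω_c)  ⇒  ω_p−ω_c = −(22/15)·(-26/37) = 572/555

572/555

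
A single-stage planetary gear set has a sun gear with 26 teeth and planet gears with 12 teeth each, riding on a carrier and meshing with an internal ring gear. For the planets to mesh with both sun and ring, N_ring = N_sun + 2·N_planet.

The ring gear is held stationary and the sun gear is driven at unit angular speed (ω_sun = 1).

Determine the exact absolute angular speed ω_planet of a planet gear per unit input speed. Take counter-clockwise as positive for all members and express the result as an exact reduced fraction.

-13/12

N_ring = 26 + 2·12 = 50
26(ω_s−ω_c) = −50(ω_r−ω_c),  ω_r=0, ω_s=1
26(1−ω_c) = −50(0−ω_c)  ⇒  76ω_c = 26  ⇒  ω_c = 13/38
sun–planet: 26·(1−13/38) = −12·(ω_p−ω_c)  ⇒  ω_p−ω_c = −(26/12)·(25/38) = -325/228
ω_p = 13/38 − 325/228 = -13/12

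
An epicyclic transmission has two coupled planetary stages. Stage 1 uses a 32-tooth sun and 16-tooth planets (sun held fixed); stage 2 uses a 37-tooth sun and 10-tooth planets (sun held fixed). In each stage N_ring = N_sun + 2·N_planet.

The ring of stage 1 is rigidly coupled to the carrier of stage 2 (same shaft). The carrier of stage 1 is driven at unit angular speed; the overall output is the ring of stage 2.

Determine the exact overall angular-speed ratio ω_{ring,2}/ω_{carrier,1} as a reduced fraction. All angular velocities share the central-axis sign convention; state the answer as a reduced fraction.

Stage 1: N_ring = 32 + 2·16 = 64
Stage 1: 32(ω_s−ω_c) = −64(ω_r−ω_c),  ω_s=0, ω_c=1
Stage 1: ω_r = 1 − (32/64)(0−1) = 3/2
  ⇒ ω_r¹/ω_c¹ = 3/2
Stage 2: N_ring = 37 + 2·10 = 57
Stage 2: 37(ω_s−ω_c) = −57(ω_r−ω_c),  ω_s=0, ω_c=1
Stage 2: ω_r = 1 − (37/57)(0−1) = 94/57
  ⇒ ω_r²/ω_c² = 94/57
Coupling ω_c² = ω_r¹ ⇒ overall = 3/2 × 94/57 = 47/19

47/19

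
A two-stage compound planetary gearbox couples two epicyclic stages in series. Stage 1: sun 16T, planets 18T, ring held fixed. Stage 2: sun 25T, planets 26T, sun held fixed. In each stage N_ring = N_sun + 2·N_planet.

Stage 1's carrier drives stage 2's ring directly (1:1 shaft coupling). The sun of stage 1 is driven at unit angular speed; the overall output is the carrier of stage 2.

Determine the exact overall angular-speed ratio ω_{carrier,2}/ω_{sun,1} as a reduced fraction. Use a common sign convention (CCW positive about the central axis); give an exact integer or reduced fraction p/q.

154/867

Stage 1: N_ring = 16 + 2·18 = 52
Stage 1: 16(ω_s−ω_c) = −52(ω_r−ω_c),  ω_r=0, ω_s=1
Stage 1: 16(1−ω_c) = −52(0−ω_c)  ⇒  68ω_c = 16  ⇒  ω_c = 4/17
  ⇒ ω_c¹/ω_s¹ = 4/17
Stage 2: N_ring = 25 + 2·26 = 77
Stage 2: 25(ω_s−ω_c) = −77(ω_r−ω_c),  ω_s=0, ω_r=1
Stage 2: 25(0−ω_c) = −77(1−ω_c)  ⇒  102ω_c = 77  ⇒  ω_c = 77/102
  ⇒ ω_c²/ω_r² = 77/102
Coupling ω_r² = ω_c¹ ⇒ overall = 4/17 × 77/102 = 154/867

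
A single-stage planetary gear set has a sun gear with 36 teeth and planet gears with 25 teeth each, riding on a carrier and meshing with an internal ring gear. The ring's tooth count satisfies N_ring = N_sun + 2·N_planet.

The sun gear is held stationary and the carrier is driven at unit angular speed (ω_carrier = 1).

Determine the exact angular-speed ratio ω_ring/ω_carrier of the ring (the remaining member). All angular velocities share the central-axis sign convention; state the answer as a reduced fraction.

N_ring = 36 + 2·25 = 86
36(ω_s−ω_c) = −86(ω_r−ω_c),  ω_s=0, ω_c=1
ω_r = 1 − (36/86)(0−1) = 61/43
ω_r/ω_c = 61/43

61/43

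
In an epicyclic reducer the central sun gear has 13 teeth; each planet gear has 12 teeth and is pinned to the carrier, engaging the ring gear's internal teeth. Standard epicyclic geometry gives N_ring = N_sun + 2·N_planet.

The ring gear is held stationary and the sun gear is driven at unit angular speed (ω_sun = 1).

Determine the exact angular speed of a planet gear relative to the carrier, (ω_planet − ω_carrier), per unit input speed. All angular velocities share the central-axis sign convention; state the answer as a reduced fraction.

-481/600

N_ring = 13 + 2·12 = 37
13(ω_s−ω_c) = −37(ω_r−ω_c),  ω_r=0, ω_s=1
13(1−ω_c) = −37(0−ω_c)  ⇒  50ω_c = 13  ⇒  ω_c = 13/50
sun–planet: 13·(1−13/50) = −12·(ω_p−ω_c)  ⇒  ω_p−ω_c = −(13/12)·(37/50) = -481/600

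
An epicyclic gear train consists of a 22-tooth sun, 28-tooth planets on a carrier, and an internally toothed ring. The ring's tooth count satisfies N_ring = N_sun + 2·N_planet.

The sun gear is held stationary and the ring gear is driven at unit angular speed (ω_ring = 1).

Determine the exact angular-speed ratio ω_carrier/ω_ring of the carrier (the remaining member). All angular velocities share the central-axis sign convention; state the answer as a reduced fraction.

N_ring = 22 + 2·28 = 78
22(ω_s−ω_c) = −78(ω_r−ω_c),  ω_s=0, ω_r=1
22(0−ω_c) = −78(1−ω_c)  ⇒  100ω_c = 78  ⇒  ω_c = 39/50
ω_c/ω_r = 39/50

39/50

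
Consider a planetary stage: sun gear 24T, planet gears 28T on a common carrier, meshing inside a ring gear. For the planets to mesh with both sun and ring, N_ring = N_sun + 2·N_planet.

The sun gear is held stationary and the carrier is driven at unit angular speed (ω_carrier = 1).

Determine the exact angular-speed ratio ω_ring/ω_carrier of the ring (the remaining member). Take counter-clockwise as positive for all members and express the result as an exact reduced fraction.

13/10

N_ring = 24 + 2·28 = 80
24(ω_s−ω_c) = −80(ω_r−ω_c),  ω_s=0, ω_c=1
ω_r = 1 − (24/80)(0−1) = 13/10
ω_r/ω_c = 13/10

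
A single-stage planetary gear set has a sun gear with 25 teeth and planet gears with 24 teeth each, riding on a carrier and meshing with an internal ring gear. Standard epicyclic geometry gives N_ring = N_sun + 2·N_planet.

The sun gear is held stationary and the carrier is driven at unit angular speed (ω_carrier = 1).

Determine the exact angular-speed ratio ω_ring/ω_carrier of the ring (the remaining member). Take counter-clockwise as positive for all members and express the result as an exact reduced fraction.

98/73

N_ring = 25 + 2·24 = 73
25(ω_s−ω_c) = −73(ω_r−ω_c),  ω_s=0, ω_c=1
ω_r = 1 − (25/73)(0−1) = 98/73
ω_r/ω_c = 98/73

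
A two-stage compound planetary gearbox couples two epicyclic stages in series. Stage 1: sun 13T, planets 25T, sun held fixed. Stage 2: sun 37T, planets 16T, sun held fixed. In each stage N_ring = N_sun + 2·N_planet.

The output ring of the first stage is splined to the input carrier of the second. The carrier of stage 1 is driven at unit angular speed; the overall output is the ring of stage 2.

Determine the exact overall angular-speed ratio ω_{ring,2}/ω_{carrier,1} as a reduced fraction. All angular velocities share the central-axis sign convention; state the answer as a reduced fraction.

8056/4347

Stage 1: N_ring = 13 + 2·25 = 63
Stage 1: 13(ω_s−ω_c) = −63(ω_r−ω_c),  ω_s=0, ω_c=1
Stage 1: ω_r = 1 − (13/63)(0−1) = 76/63
  ⇒ ω_r¹/ω_c¹ = 76/63
Stage 2: N_ring = 37 + 2·16 = 69
Stage 2: 37(ω_s−ω_c) = −69(ω_r−ω_c),  ω_s=0, ω_c=1
Stage 2: ω_r = 1 − (37/69)(0−1) = 106/69
  ⇒ ω_r²/ω_c² = 106/69
Coupling ω_c² = ω_r¹ ⇒ overall = 76/63 × 106/69 = 8056/4347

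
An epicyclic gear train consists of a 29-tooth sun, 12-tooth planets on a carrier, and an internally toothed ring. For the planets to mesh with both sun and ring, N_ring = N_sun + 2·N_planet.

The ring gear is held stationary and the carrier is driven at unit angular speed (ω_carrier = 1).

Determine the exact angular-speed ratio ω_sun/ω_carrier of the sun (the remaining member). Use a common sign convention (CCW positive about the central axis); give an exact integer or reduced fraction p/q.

82/29

N_ring = 29 + 2·12 = 53
29(ω_s−ω_c) = −53(ω_r−ω_c),  ω_r=0, ω_c=1
ω_s = 1 − (53/29)(0−1) = 82/29
ω_s/ω_c = 82/29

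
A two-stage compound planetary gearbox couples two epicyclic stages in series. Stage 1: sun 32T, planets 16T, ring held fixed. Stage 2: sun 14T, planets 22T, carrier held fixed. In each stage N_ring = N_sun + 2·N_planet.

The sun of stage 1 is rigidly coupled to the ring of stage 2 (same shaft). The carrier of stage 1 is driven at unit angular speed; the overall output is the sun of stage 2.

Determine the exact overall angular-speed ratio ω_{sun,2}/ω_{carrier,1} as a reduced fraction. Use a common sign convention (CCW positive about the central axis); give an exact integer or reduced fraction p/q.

-87/7

Stage 1: N_ring = 32 + 2·16 = 64
Stage 1: 32(ω_s−ω_c) = −64(ω_r−ω_c),  ω_r=0, ω_c=1
Stage 1: ω_s = 1 − (64/32)(0−1) = 3
  ⇒ ω_s¹/ω_c¹ = 3
Stage 2: N_ring = 14 + 2·22 = 58
Stage 2: 14(ω_s−ω_c) = −58(ω_r−ω_c),  ω_c=0, ω_r=1
Stage 2: ω_s = 0 − (58/14)(1−0) = -29/7
  ⇒ ω_s²/ω_r² = -29/7
Coupling ω_r² = ω_s¹ ⇒ overall = 3 × -29/7 = -87/7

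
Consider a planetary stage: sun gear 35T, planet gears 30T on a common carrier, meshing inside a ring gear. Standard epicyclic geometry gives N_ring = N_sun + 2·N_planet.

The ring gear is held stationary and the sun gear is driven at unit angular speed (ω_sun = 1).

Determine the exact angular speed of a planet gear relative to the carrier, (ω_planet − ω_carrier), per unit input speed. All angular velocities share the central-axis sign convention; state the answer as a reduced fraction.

N_ring = 35 + 2·30 = 95
35(ω_s−ω_c) = −95(ω_r−ω_c),  ω_r=0, ω_s=1
35(1−ω_c) = −95(0−ω_c)  ⇒  130ω_c = 35  ⇒  ω_c = 7/26
sun–planet: 35·(1−7/26) = −30·(ω_p−ω_c)  ⇒  ω_p−ω_c = −(35/30)·(19/26) = -133/156

-133/156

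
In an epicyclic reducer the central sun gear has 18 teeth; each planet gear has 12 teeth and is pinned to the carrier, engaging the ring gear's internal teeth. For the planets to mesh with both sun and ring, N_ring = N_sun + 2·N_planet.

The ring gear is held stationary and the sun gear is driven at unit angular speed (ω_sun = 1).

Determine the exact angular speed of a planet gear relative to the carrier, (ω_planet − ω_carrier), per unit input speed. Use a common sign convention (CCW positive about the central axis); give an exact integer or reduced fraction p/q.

-21/20

N_ring = 18 + 2·12 = 42
18(ω_s−ω_c) = −42(ω_r−ω_c),  ω_r=0, ω_s=1
18(1−ω_c) = −42(0−ω_c)  ⇒  60ω_c = 18  ⇒  ω_c = 3/10
sun–planet: 18·(1−3/10) = −12·(ω_p−ω_c)  ⇒  ω_p−ω_c = −(18/12)·(7/10) = -21/20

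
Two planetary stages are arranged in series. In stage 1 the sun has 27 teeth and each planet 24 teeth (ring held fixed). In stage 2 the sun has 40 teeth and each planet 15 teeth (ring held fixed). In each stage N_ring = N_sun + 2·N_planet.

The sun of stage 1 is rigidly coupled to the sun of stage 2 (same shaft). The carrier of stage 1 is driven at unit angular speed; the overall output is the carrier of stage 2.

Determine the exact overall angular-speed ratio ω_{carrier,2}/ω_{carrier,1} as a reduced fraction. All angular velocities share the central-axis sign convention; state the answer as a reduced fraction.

136/99

Stage 1: N_ring = 27 + 2·24 = 75
Stage 1: 27(ω_s−ω_c) = −75(ω_r−ω_c),  ω_r=0, ω_c=1
Stage 1: ω_s = 1 − (75/27)(0−1) = 34/9
  ⇒ ω_s¹/ω_c¹ = 34/9
Stage 2: N_ring = 40 + 2·15 = 70
Stage 2: 40(ω_s−ω_c) = −70(ω_r−ω_c),  ω_r=0, ω_s=1
Stage 2: 40(1−ω_c) = −70(0−ω_c)  ⇒  110ω_c = 40  ⇒  ω_c = 4/11
  ⇒ ω_c²/ω_s² = 4/11
Coupling ω_s² = ω_s¹ ⇒ overall = 34/9 × 4/11 = 136/99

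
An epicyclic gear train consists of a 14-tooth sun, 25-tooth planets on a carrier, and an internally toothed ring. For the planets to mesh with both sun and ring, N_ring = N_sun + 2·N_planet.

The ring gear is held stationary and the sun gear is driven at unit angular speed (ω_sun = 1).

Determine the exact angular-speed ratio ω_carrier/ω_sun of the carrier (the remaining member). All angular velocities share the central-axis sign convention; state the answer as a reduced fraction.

N_ring = 14 + 2·25 = 64
14(ω_s−ω_c) = −64(ω_r−ω_c),  ω_r=0, ω_s=1
14(1−ω_c) = −64(0−ω_c)  ⇒  78ω_c = 14  ⇒  ω_c = 7/39
ω_c/ω_s = 7/39

7/39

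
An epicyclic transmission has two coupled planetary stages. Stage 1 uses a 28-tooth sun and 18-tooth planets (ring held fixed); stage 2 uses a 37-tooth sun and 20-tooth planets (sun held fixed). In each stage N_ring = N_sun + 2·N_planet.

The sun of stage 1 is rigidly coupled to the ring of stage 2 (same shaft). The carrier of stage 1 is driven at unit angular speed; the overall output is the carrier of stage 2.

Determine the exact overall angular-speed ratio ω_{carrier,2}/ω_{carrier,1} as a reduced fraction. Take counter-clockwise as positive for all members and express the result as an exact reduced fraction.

Stage 1: N_ring = 28 + 2·18 = 64
Stage 1: 28(ω_s−ω_c) = −64(ω_r−ω_c),  ω_r=0, ω_c=1
Stage 1: ω_s = 1 − (64/28)(0−1) = 23/7
  ⇒ ω_s¹/ω_c¹ = 23/7
Stage 2: N_ring = 37 + 2·20 = 77
Stage 2: 37(ω_s−ω_c) = −77(ω_r−ω_c),  ω_s=0, ω_r=1
Stage 2: 37(0−ω_c) = −77(1−ω_c)  ⇒  114ω_c = 77  ⇒  ω_c = 77/114
  ⇒ ω_c²/ω_r² = 77/114
Coupling ω_r² = ω_s¹ ⇒ overall = 23/7 × 77/114 = 253/114

253/114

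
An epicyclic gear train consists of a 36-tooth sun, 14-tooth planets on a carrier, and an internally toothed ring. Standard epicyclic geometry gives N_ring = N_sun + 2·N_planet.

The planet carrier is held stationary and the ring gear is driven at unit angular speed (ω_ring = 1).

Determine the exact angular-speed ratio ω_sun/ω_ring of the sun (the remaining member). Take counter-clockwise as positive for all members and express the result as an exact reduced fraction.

N_ring = 36 + 2·14 = 64
36(ω_s−ω_c) = −64(ω_r−ω_c),  ω_c=0, ω_r=1
ω_s = 0 − (64/36)(1−0) = -16/9
ω_s/ω_r = -16/9

-16/9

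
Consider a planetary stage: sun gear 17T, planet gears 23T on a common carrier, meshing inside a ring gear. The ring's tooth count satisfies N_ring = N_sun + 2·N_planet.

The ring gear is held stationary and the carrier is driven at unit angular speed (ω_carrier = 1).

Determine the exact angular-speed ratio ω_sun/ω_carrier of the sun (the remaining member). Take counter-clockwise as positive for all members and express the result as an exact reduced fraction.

80/17

N_ring = 17 + 2·23 = 63
17(ω_s−ω_c) = −63(ω_r−ω_c),  ω_r=0, ω_c=1
ω_s = 1 − (63/17)(0−1) = 80/17
ω_s/ω_c = 80/17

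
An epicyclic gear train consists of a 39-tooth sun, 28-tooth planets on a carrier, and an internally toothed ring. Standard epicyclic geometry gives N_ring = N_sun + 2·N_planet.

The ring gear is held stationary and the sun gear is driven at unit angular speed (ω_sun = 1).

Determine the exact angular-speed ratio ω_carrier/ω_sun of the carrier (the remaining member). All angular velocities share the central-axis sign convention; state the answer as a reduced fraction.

N_ring = 39 + 2·28 = 95
39(ω_s−ω_c) = −95(ω_r−ω_c),  ω_r=0, ω_s=1
39(1−ω_c) = −95(0−ω_c)  ⇒  134ω_c = 39  ⇒  ω_c = 39/134
ω_c/ω_s = 39/134

39/134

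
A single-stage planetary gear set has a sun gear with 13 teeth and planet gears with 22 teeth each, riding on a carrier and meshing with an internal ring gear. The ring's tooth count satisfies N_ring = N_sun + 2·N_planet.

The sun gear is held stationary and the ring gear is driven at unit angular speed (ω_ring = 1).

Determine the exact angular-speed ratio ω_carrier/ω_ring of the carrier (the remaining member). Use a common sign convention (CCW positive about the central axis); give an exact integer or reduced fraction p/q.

57/70

N_ring = 13 + 2·22 = 57
13(ω_s−ω_c) = −57(ω_r−ω_c),  ω_s=0, ω_r=1
13(0−ω_c) = −57(1−ω_c)  ⇒  70ω_c = 57  ⇒  ω_c = 57/70
ω_c/ω_r = 57/70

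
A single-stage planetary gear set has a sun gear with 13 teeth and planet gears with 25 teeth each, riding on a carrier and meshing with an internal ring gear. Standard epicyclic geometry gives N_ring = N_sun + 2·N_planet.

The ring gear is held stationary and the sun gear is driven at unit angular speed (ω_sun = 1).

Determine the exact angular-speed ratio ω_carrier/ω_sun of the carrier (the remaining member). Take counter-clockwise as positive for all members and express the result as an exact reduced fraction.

13/76

N_ring = 13 + 2·25 = 63
13(ω_s−ω_c) = −63(ω_r−ω_c),  ω_r=0, ω_s=1
13(1−ω_c) = −63(0−ω_c)  ⇒  76ω_c = 13  ⇒  ω_c = 13/76
ω_c/ω_s = 13/76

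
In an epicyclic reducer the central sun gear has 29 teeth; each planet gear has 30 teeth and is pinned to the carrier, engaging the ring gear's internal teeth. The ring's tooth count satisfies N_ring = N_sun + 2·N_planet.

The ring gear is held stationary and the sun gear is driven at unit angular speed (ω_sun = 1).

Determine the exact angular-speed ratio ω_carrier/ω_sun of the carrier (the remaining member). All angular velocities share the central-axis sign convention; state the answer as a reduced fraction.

N_ring = 29 + 2·30 = 89
29(ω_s−ω_c) = −89(ω_r−ω_c),  ω_r=0, ω_s=1
29(1−ω_c) = −89(0−ω_c)  ⇒  118ω_c = 29  ⇒  ω_c = 29/118
ω_c/ω_s = 29/118

29/118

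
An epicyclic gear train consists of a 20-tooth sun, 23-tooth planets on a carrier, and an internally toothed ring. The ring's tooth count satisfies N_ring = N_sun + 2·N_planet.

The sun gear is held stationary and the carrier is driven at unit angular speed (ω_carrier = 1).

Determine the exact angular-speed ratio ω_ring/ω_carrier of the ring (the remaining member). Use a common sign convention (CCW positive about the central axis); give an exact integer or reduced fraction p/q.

N_ring = 20 + 2·23 = 66
20(ω_s−ω_c) = −66(ω_r−ω_c),  ω_s=0, ω_c=1
ω_r = 1 − (20/66)(0−1) = 43/33
ω_r/ω_c = 43/33

43/33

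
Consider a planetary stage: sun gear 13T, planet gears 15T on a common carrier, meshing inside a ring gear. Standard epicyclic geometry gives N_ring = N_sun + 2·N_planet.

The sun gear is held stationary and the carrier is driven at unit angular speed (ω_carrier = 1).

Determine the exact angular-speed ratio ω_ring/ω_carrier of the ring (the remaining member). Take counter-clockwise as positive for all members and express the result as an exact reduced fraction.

56/43

N_ring = 13 + 2·15 = 43
13(ω_s−ω_c) = −43(ω_r−ω_c),  ω_s=0, ω_c=1
ω_r = 1 − (13/43)(0−1) = 56/43
ω_r/ω_c = 56/43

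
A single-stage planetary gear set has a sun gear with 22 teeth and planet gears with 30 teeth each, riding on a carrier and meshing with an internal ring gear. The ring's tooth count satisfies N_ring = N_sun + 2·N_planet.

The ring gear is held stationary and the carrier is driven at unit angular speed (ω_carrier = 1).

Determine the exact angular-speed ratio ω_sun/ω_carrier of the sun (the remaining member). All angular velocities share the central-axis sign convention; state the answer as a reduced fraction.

N_ring = 22 + 2·30 = 82
22(ω_s−ω_c) = −82(ω_r−ω_c),  ω_r=0, ω_c=1
ω_s = 1 − (82/22)(0−1) = 52/11
ω_s/ω_c = 52/11

52/11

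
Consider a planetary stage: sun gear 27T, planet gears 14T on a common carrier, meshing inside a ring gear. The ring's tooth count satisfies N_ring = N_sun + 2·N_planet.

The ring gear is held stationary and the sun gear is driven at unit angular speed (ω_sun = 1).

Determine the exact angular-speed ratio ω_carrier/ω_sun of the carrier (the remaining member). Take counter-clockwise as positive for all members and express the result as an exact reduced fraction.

27/82

N_ring = 27 + 2·14 = 55
27(ω_s−ω_c) = −55(ω_r−ω_c),  ω_r=0, ω_s=1
27(1−ω_c) = −55(0−ω_c)  ⇒  82ω_c = 27  ⇒  ω_c = 27/82
ω_c/ω_s = 27/82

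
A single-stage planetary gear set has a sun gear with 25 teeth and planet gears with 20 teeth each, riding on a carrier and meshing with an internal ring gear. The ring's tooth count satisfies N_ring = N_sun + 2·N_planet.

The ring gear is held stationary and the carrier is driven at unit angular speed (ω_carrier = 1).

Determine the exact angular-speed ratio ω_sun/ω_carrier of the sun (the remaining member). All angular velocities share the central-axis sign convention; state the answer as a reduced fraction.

N_ring = 25 + 2·20 = 65
25(ω_s−ω_c) = −65(ω_r−ω_c),  ω_r=0, ω_c=1
ω_s = 1 − (65/25)(0−1) = 18/5
ω_s/ω_c = 18/5

18/5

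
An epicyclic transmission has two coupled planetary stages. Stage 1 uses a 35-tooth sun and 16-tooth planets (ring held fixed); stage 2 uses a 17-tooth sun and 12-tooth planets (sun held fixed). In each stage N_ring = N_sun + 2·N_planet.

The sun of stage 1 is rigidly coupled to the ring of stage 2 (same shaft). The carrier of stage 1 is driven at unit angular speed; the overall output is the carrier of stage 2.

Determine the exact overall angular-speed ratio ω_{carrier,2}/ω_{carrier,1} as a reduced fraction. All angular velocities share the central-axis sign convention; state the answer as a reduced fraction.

Stage 1: N_ring = 35 + 2·16 = 67
Stage 1: 35(ω_s−ω_c) = −67(ω_r−ω_c),  ω_r=0, ω_c=1
Stage 1: ω_s = 1 − (67/35)(0−1) = 102/35
  ⇒ ω_s¹/ω_c¹ = 102/35
Stage 2: N_ring = 17 + 2·12 = 41
Stage 2: 17(ω_s−ω_c) = −41(ω_r−ω_c),  ω_s=0, ω_r=1
Stage 2: 17(0−ω_c) = −41(1−ω_c)  ⇒  58ω_c = 41  ⇒  ω_c = 41/58
  ⇒ ω_c²/ω_r² = 41/58
Coupling ω_r² = ω_s¹ ⇒ overall = 102/35 × 41/58 = 2091/1015

2091/1015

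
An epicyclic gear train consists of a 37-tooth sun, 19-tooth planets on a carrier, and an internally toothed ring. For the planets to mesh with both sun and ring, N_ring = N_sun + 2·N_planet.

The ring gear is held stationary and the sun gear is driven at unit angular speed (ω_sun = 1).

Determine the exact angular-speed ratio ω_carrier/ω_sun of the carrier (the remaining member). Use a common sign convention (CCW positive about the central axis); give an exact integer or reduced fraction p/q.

N_ring = 37 + 2·19 = 75
37(ω_s−ω_c) = −75(ω_r−ω_c),  ω_r=0, ω_s=1
37(1−ω_c) = −75(0−ω_c)  ⇒  112ω_c = 37  ⇒  ω_c = 37/112
ω_c/ω_s = 37/112

37/112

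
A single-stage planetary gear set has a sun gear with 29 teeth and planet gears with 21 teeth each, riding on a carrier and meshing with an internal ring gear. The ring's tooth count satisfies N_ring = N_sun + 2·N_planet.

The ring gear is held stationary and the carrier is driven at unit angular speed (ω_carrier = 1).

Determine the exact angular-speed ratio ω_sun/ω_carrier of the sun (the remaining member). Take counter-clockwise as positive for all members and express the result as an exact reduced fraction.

N_ring = 29 + 2·21 = 71
29(ω_s−ω_c) = −71(ω_r−ω_c),  ω_r=0, ω_c=1
ω_s = 1 − (71/29)(0−1) = 100/29
ω_s/ω_c = 100/29

100/29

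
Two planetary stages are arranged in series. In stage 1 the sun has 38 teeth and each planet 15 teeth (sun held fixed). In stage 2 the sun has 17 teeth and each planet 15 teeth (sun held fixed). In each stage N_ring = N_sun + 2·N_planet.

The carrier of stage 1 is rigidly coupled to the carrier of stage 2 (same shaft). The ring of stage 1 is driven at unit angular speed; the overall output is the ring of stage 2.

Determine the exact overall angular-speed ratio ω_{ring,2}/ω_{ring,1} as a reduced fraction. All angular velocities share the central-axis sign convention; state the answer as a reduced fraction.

2176/2491

Stage 1: N_ring = 38 + 2·15 = 68
Stage 1: 38(ω_s−ω_c) = −68(ω_r−ω_c),  ω_s=0, ω_r=1
Stage 1: 38(0−ω_c) = −68(1−ω_c)  ⇒  106ω_c = 68  ⇒  ω_c = 34/53
  ⇒ ω_c¹/ω_r¹ = 34/53
Stage 2: N_ring = 17 + 2·15 = 47
Stage 2: 17(ω_s−ω_c) = −47(ω_r−ω_c),  ω_s=0, ω_c=1
Stage 2: ω_r = 1 − (17/47)(0−1) = 64/47
  ⇒ ω_r²/ω_c² = 64/47
Coupling ω_c² = ω_c¹ ⇒ overall = 34/53 × 64/47 = 2176/2491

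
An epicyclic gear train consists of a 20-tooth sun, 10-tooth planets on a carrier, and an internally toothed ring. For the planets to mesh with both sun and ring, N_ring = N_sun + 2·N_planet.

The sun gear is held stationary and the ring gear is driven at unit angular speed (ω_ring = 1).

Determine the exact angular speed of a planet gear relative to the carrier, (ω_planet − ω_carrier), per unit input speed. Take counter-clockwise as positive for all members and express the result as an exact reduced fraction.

N_ring = 20 + 2·10 = 40
20(ω_s−ω_c) = −40(ω_r−ω_c),  ω_s=0, ω_r=1
20(0−ω_c) = −40(1−ω_c)  ⇒  60ω_c = 40  ⇒  ω_c = 2/3
sun–planet: 20·(0−2/3) = −10·(ω_p−ω_c)  ⇒  ω_p−ω_c = −(20/10)·(-2/3) = 4/3

4/3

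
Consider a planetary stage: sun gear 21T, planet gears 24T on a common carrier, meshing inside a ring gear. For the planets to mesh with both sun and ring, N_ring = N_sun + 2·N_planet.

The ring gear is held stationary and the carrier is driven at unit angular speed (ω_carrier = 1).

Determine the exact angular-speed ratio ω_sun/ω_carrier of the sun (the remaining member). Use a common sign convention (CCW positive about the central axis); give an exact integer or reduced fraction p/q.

N_ring = 21 + 2·24 = 69
21(ω_s−ω_c) = −69(ω_r−ω_c),  ω_r=0, ω_c=1
ω_s = 1 − (69/21)(0−1) = 30/7
ω_s/ω_c = 30/7

30/7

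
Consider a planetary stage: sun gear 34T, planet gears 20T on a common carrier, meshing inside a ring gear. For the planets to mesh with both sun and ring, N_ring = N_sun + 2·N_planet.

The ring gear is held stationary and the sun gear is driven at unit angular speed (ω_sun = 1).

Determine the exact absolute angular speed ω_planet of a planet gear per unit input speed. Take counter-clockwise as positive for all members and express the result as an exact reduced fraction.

N_ring = 34 + 2·20 = 74
34(ω_s−ω_c) = −74(ω_r−ω_c),  ω_r=0, ω_s=1
34(1−ω_c) = −74(0−ω_c)  ⇒  108ω_c = 34  ⇒  ω_c = 17/54
sun–planet: 34·(1−17/54) = −20·(ω_p−ω_c)  ⇒  ω_p−ω_c = −(34/20)·(37/54) = -629/540
ω_p = 17/54 − 629/540 = -17/20

-17/20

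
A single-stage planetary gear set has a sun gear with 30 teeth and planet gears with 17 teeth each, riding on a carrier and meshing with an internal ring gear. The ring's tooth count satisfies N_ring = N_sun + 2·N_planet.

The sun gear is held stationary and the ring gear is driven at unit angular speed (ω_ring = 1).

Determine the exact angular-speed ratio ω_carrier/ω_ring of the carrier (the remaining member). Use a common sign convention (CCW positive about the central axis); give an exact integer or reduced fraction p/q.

32/47

N_ring = 30 + 2·17 = 64
30(ω_s−ω_c) = −64(ω_r−ω_c),  ω_s=0, ω_r=1
30(0−ω_c) = −64(1−ω_c)  ⇒  94ω_c = 64  ⇒  ω_c = 32/47
ω_c/ω_r = 32/47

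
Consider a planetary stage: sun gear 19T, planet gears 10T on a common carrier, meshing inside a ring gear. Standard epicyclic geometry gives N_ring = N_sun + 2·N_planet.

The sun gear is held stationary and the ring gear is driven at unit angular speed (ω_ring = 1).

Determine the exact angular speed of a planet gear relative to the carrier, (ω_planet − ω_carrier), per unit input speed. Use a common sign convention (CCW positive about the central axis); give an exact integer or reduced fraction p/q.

N_ring = 19 + 2·10 = 39
19(ω_s−ω_c) = −39(ω_r−ω_c),  ω_s=0, ω_r=1
19(0−ω_c) = −39(1−ω_c)  ⇒  58ω_c = 39  ⇒  ω_c = 39/58
sun–planet: 19·(0−39/58) = −10·(ω_p−ω_c)  ⇒  ω_p−ω_c = −(19/10)·(-39/58) = 741/580

741/580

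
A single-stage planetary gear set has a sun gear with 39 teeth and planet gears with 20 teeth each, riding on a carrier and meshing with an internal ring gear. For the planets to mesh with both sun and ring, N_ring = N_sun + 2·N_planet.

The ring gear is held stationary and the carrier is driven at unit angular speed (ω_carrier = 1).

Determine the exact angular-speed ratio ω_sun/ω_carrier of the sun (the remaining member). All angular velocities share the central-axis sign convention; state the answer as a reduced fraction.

N_ring = 39 + 2·20 = 79
39(ω_s−ω_c) = −79(ω_r−ω_c),  ω_r=0, ω_c=1
ω_s = 1 − (79/39)(0−1) = 118/39
ω_s/ω_c = 118/39

118/39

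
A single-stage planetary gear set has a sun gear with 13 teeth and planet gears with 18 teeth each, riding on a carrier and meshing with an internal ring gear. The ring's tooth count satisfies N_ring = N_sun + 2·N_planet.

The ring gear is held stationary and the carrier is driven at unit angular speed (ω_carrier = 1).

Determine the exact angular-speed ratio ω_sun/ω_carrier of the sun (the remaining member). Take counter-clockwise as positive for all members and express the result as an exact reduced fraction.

N_ring = 13 + 2·18 = 49
13(ω_s−ω_c) = −49(ω_r−ω_c),  ω_r=0, ω_c=1
ω_s = 1 − (49/13)(0−1) = 62/13
ω_s/ω_c = 62/13

62/13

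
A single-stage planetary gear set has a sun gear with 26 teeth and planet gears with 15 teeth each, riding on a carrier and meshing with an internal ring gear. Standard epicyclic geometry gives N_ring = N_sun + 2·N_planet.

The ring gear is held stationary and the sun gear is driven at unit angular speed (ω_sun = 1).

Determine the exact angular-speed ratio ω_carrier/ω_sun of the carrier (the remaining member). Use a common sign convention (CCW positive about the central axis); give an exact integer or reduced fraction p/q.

N_ring = 26 + 2·15 = 56
26(ω_s−ω_c) = −56(ω_r−ω_c),  ω_r=0, ω_s=1
26(1−ω_c) = −56(0−ω_c)  ⇒  82ω_c = 26  ⇒  ω_c = 13/41
ω_c/ω_s = 13/41

13/41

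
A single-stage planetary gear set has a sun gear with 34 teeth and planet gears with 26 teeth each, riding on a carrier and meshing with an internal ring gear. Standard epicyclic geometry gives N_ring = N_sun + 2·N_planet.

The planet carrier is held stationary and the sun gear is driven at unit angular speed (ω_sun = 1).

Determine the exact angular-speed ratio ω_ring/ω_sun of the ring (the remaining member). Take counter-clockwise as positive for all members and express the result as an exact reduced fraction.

N_ring = 34 + 2·26 = 86
34(ω_s−ω_c) = −86(ω_r−ω_c),  ω_c=0, ω_s=1
ω_r = 0 − (34/86)(1−0) = -17/43
ω_r/ω_s = -17/43

-17/43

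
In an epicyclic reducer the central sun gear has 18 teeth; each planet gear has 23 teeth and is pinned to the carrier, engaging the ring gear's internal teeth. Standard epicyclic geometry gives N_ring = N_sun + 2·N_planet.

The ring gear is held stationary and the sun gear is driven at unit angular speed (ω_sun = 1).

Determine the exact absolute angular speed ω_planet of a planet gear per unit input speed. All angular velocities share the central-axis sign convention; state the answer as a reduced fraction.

-9/23

N_ring = 18 + 2·23 = 64
18(ω_s−ω_c) = −64(ω_r−ω_c),  ω_r=0, ω_s=1
18(1−ω_c) = −64(0−ω_c)  ⇒  82ω_c = 18  ⇒  ω_c = 9/41
sun–planet: 18·(1−9/41) = −23·(ω_p−ω_c)  ⇒  ω_p−ω_c = −(18/23)·(32/41) = -576/943
ω_p = 9/41 − 576/943 = -9/23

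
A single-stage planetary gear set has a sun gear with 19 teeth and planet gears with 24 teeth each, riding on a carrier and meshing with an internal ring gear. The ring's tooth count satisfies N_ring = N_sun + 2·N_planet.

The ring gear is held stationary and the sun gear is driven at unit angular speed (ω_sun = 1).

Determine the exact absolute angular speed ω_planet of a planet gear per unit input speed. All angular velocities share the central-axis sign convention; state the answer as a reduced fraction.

N_ring = 19 + 2·24 = 67
19(ω_s−ω_c) = −67(ω_r−ω_c),  ω_r=0, ω_s=1
19(1−ω_c) = −67(0−ω_c)  ⇒  86ω_c = 19  ⇒  ω_c = 19/86
sun–planet: 19·(1−19/86) = −24·(ω_p−ω_c)  ⇒  ω_p−ω_c = −(19/24)·(67/86) = -1273/2064
ω_p = 19/86 − 1273/2064 = -19/48

-19/48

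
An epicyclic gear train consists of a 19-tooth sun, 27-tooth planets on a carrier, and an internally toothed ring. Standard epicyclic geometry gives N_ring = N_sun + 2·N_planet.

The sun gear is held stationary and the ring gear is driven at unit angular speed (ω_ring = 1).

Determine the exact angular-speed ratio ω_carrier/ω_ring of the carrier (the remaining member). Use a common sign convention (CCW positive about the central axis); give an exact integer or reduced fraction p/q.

73/92

N_ring = 19 + 2·27 = 73
19(ω_s−ω_c) = −73(ω_r−ω_c),  ω_s=0, ω_r=1
19(0−ω_c) = −73(1−ω_c)  ⇒  92ω_c = 73  ⇒  ω_c = 73/92
ω_c/ω_r = 73/92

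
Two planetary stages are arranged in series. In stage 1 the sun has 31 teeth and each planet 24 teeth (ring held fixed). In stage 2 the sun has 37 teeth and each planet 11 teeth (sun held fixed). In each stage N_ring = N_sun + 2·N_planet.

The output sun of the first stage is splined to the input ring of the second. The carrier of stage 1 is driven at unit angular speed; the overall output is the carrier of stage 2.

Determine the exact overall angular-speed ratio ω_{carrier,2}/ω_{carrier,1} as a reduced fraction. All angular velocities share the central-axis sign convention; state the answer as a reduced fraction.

3245/1488

Stage 1: N_ring = 31 + 2·24 = 79
Stage 1: 31(ω_s−ω_c) = −79(ω_r−ω_c),  ω_r=0, ω_c=1
Stage 1: ω_s = 1 − (79/31)(0−1) = 110/31
  ⇒ ω_s¹/ω_c¹ = 110/31
Stage 2: N_ring = 37 + 2·11 = 59
Stage 2: 37(ω_s−ω_c) = −59(ω_r−ω_c),  ω_s=0, ω_r=1
Stage 2: 37(0−ω_c) = −59(1−ω_c)  ⇒  96ω_c = 59  ⇒  ω_c = 59/96
  ⇒ ω_c²/ω_r² = 59/96
Coupling ω_r² = ω_s¹ ⇒ overall = 110/31 × 59/96 = 3245/1488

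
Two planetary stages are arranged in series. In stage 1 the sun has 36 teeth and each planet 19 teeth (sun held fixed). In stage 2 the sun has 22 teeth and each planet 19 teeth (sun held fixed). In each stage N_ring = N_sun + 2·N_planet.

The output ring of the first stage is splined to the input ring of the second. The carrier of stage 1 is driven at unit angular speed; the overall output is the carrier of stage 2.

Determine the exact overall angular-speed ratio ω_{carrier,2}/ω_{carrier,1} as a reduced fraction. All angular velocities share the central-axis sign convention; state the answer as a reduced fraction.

1650/1517

Stage 1: N_ring = 36 + 2·19 = 74
Stage 1: 36(ω_s−ω_c) = −74(ω_r−ω_c),  ω_s=0, ω_c=1
Stage 1: ω_r = 1 − (36/74)(0−1) = 55/37
  ⇒ ω_r¹/ω_c¹ = 55/37
Stage 2: N_ring = 22 + 2·19 = 60
Stage 2: 22(ω_s−ω_c) = −60(ω_r−ω_c),  ω_s=0, ω_r=1
Stage 2: 22(0−ω_c) = −60(1−ω_c)  ⇒  82ω_c = 60  ⇒  ω_c = 30/41
  ⇒ ω_c²/ω_r² = 30/41
Coupling ω_r² = ω_r¹ ⇒ overall = 55/37 × 30/41 = 1650/1517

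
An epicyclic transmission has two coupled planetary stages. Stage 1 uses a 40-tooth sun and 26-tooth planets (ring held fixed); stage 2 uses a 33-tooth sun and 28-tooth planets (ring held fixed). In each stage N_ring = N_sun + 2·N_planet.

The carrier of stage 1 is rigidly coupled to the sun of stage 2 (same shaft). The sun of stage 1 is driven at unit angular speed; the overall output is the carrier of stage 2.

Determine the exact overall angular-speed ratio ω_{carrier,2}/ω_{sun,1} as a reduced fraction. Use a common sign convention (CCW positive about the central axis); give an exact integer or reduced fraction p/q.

5/61

Stage 1: N_ring = 40 + 2·26 = 92
Stage 1: 40(ω_s−ω_c) = −92(ω_r−ω_c),  ω_r=0, ω_s=1
Stage 1: 40(1−ω_c) = −92(0−ω_c)  ⇒  132ω_c = 40  ⇒  ω_c = 10/33
  ⇒ ω_c¹/ω_s¹ = 10/33
Stage 2: N_ring = 33 + 2·28 = 89
Stage 2: 33(ω_s−ω_c) = −89(ω_r−ω_c),  ω_r=0, ω_s=1
Stage 2: 33(1−ω_c) = −89(0−ω_c)  ⇒  122ω_c = 33  ⇒  ω_c = 33/122
  ⇒ ω_c²/ω_s² = 33/122
Coupling ω_s² = ω_c¹ ⇒ overall = 10/33 × 33/122 = 5/61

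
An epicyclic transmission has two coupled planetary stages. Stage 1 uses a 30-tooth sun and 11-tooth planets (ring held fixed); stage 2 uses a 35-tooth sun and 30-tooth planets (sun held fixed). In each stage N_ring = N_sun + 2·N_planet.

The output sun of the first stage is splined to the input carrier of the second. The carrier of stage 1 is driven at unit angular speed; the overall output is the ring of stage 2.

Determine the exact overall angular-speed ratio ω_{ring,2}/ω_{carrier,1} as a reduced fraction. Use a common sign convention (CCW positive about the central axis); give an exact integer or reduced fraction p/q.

1066/285

Stage 1: N_ring = 30 + 2·11 = 52
Stage 1: 30(ω_s−ω_c) = −52(ω_r−ω_c),  ω_r=0, ω_c=1
Stage 1: ω_s = 1 − (52/30)(0−1) = 41/15
  ⇒ ω_s¹/ω_c¹ = 41/15
Stage 2: N_ring = 35 + 2·30 = 95
Stage 2: 35(ω_s−ω_c) = −95(ω_r−ω_c),  ω_s=0, ω_c=1
Stage 2: ω_r = 1 − (35/95)(0−1) = 26/19
  ⇒ ω_r²/ω_c² = 26/19
Coupling ω_c² = ω_s¹ ⇒ overall = 41/15 × 26/19 = 1066/285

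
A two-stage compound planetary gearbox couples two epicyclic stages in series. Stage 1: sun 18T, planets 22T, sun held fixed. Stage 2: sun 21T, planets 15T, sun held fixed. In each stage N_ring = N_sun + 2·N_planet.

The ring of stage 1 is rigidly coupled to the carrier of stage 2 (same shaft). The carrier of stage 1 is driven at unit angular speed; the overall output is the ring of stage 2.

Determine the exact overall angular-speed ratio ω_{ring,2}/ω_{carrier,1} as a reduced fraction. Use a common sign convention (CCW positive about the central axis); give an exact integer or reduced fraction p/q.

Stage 1: N_ring = 18 + 2·22 = 62
Stage 1: 18(ω_s−ω_c) = −62(ω_r−ω_c),  ω_s=0, ω_c=1
Stage 1: ω_r = 1 − (18/62)(0−1) = 40/31
  ⇒ ω_r¹/ω_c¹ = 40/31
Stage 2: N_ring = 21 + 2·15 = 51
Stage 2: 21(ω_s−ω_c) = −51(ω_r−ω_c),  ω_s=0, ω_c=1
Stage 2: ω_r = 1 − (21/51)(0−1) = 24/17
  ⇒ ω_r²/ω_c² = 24/17
Coupling ω_c² = ω_r¹ ⇒ overall = 40/31 × 24/17 = 960/527

960/527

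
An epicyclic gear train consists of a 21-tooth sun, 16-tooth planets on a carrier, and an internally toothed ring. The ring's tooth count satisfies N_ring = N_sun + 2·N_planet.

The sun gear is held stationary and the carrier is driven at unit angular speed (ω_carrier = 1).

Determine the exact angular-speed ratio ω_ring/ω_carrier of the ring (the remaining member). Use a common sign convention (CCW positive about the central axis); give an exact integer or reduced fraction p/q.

74/53

N_ring = 21 + 2·16 = 53
21(ω_s−ω_c) = −53(ω_r−ω_c),  ω_s=0, ω_c=1
ω_r = 1 − (21/53)(0−1) = 74/53
ω_r/ω_c = 74/53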